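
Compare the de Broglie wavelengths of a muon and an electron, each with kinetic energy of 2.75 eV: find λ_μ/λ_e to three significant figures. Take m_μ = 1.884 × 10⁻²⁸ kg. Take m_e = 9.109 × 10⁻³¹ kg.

At fixed KE, p = √(2mKE) so λ = h/p ∝ 1/√m.
λ_μ/λ_e = √(m_e/m_μ) = √(9.109 × 10⁻³¹/1.884 × 10⁻²⁸) = √(4.835 × 10⁻³) = 0.0695.

λ_μ/λ_e = 0.0695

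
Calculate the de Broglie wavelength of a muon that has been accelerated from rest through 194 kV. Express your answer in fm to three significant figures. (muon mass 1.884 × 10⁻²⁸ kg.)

KE = eV = 1.602 × 10⁻¹⁹ × 1.940 × 10⁵ = 3.108 × 10⁻¹⁴ J.
p = √(2mKE) = √(2 × 1.884 × 10⁻²⁸ × 3.108 × 10⁻¹⁴) = 3.422 × 10⁻²¹ kg·m/s.
λ = h/p = 6.626 × 10⁻³⁴ / 3.422 × 10⁻²¹ = 1.94 × 10⁻¹³ m = 194 fm.

λ = 194 fm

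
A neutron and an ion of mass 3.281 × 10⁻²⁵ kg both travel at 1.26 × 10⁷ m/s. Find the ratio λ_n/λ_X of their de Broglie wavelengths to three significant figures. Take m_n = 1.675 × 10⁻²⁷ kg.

At fixed v, p = mv so λ = h/(mv) ∝ 1/m.
λ_n/λ_X = m_X/m_n = 3.281 × 10⁻²⁵/1.675 × 10⁻²⁷ = 196.

λ_n/λ_X = 196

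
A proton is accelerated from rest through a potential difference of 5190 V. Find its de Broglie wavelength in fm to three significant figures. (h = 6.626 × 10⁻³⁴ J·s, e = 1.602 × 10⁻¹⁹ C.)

KE = eV = 1.602 × 10⁻¹⁹ × 5190 = 8.314 × 10⁻¹⁶ J.
p = √(2mKE) = √(2 × 1.673 × 10⁻²⁷ × 8.314 × 10⁻¹⁶) = 1.668 × 10⁻²¹ kg·m/s.
λ = h/p = 6.626 × 10⁻³⁴ / 1.668 × 10⁻²¹ = 3.97 × 10⁻¹³ m = 397 fm.

λ = 397 fm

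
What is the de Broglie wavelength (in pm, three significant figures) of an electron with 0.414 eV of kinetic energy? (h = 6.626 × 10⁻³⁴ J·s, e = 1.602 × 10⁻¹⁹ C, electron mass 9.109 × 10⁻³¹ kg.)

λ = 1910 pm

KE = 0.414 eV = 6.632 × 10⁻²⁰ J.
p = √(2mKE) = √(2 × 9.109 × 10⁻³¹ × 6.632 × 10⁻²⁰) = 3.476 × 10⁻²⁵ kg·m/s.
λ = h/p = 6.626 × 10⁻³⁴ / 3.476 × 10⁻²⁵ = 1.91 × 10⁻⁹ m = 1910 pm.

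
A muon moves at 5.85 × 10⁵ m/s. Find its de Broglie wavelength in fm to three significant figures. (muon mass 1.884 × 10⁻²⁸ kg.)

p = mv = 1.884 × 10⁻²⁸ × 5.85 × 10⁵ = 1.102 × 10⁻²² kg·m/s.
λ = h/p = 6.626 × 10⁻³⁴ / 1.102 × 10⁻²² = 6.01 × 10⁻¹² m = 6010 fm.

λ = 6010 fm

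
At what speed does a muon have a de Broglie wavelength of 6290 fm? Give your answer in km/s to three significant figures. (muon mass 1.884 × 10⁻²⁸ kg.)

p = h/λ = 6.626 × 10⁻³⁴ / 6.290 × 10⁻¹² = 1.053 × 10⁻²² kg·m/s.
v = p/m = 1.053 × 10⁻²² / 1.884 × 10⁻²⁸ = 5.59 × 10⁵ m/s = 559 km/s.

v = 559 km/s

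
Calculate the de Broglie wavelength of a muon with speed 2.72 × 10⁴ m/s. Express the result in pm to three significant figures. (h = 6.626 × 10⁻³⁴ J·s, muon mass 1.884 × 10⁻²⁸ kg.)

p = mv = 1.884 × 10⁻²⁸ × 2.72 × 10⁴ = 5.124 × 10⁻²⁴ kg·m/s.
λ = h/p = 6.626 × 10⁻³⁴ / 5.124 × 10⁻²⁴ = 1.29 × 10⁻¹⁰ m = 129 pm.

λ = 129 pm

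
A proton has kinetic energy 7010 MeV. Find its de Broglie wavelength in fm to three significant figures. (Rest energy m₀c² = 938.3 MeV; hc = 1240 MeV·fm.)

λ = 0.157 fm

Total energy E = KE + m₀c² = 7010 + 938.3 = 7948.3 MeV.
(pc)² = E² − (m₀c²)² = (7948.3)² − (938.3)² = 6.230 × 10⁷ MeV², so pc = 7893 MeV.
λ = hc/(pc) = 1240 MeV·fm / 7893 MeV = 0.157 fm.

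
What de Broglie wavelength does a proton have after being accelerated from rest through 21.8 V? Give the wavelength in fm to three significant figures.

λ = 6130 fm

KE = eV = 1.602 × 10⁻¹⁹ × 21.80 = 3.492 × 10⁻¹⁸ J.
p = √(2mKE) = √(2 × 1.673 × 10⁻²⁷ × 3.492 × 10⁻¹⁸) = 1.081 × 10⁻²² kg·m/s.
λ = h/p = 6.626 × 10⁻³⁴ / 1.081 × 10⁻²² = 6.13 × 10⁻¹² m = 6130 fm.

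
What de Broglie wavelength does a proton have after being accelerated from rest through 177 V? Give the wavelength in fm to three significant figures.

λ = 2150 fm

KE = eV = 1.602 × 10⁻¹⁹ × 177.0 = 2.836 × 10⁻¹⁷ J.
p = √(2mKE) = √(2 × 1.673 × 10⁻²⁷ × 2.836 × 10⁻¹⁷) = 3.080 × 10⁻²² kg·m/s.
λ = h/p = 6.626 × 10⁻³⁴ / 3.080 × 10⁻²² = 2.15 × 10⁻¹² m = 2150 fm.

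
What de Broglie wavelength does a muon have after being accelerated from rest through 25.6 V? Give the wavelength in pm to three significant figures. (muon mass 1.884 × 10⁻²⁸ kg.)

λ = 16.9 pm

KE = eV = 1.602 × 10⁻¹⁹ × 25.60 = 4.101 × 10⁻¹⁸ J.
p = √(2mKE) = √(2 × 1.884 × 10⁻²⁸ × 4.101 × 10⁻¹⁸) = 3.931 × 10⁻²³ kg·m/s.
λ = h/p = 6.626 × 10⁻³⁴ / 3.931 × 10⁻²³ = 1.69 × 10⁻¹¹ m = 16.9 pm.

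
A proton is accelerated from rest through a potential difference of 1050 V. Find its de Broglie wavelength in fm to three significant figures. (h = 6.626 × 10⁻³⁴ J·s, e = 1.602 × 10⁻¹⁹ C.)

KE = eV = 1.602 × 10⁻¹⁹ × 1050 = 1.682 × 10⁻¹⁶ J.
p = √(2mKE) = √(2 × 1.673 × 10⁻²⁷ × 1.682 × 10⁻¹⁶) = 7.502 × 10⁻²² kg·m/s.
λ = h/p = 6.626 × 10⁻³⁴ / 7.502 × 10⁻²² = 8.83 × 10⁻¹³ m = 883 fm.

λ = 883 fm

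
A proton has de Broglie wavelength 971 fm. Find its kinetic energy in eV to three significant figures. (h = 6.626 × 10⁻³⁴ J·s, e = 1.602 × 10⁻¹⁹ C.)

p = h/λ = 6.626 × 10⁻³⁴ / 9.710 × 10⁻¹³ = 6.824 × 10⁻²² kg·m/s.
KE = p²/(2m) = (6.824 × 10⁻²²)² / (2 × 1.673 × 10⁻²⁷) = 1.392 × 10⁻¹⁶ J = 869 eV.

KE = 869 eV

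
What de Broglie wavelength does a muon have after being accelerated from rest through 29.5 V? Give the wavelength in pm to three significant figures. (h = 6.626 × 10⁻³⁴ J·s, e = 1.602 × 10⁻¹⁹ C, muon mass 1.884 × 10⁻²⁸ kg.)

KE = eV = 1.602 × 10⁻¹⁹ × 29.50 = 4.726 × 10⁻¹⁸ J.
p = √(2mKE) = √(2 × 1.884 × 10⁻²⁸ × 4.726 × 10⁻¹⁸) = 4.220 × 10⁻²³ kg·m/s.
λ = h/p = 6.626 × 10⁻³⁴ / 4.220 × 10⁻²³ = 1.57 × 10⁻¹¹ m = 15.7 pm.

λ = 15.7 pm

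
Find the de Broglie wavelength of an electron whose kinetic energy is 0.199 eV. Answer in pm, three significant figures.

λ = 2750 pm

KE = 0.199 eV = 3.188 × 10⁻²⁰ J.
p = √(2mKE) = √(2 × 9.109 × 10⁻³¹ × 3.188 × 10⁻²⁰) = 2.410 × 10⁻²⁵ kg·m/s.
λ = h/p = 6.626 × 10⁻³⁴ / 2.410 × 10⁻²⁵ = 2.75 × 10⁻⁹ m = 2750 pm.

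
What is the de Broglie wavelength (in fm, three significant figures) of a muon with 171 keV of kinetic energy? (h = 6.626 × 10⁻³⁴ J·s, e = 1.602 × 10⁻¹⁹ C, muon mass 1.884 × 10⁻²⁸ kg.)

λ = 206 fm

KE = 171 keV = 2.739 × 10⁻¹⁴ J.
p = √(2mKE) = √(2 × 1.884 × 10⁻²⁸ × 2.739 × 10⁻¹⁴) = 3.213 × 10⁻²¹ kg·m/s.
λ = h/p = 6.626 × 10⁻³⁴ / 3.213 × 10⁻²¹ = 2.06 × 10⁻¹³ m = 206 fm.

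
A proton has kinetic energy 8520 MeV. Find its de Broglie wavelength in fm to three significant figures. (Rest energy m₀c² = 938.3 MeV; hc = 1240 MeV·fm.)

λ = 0.132 fm

Total energy E = KE + m₀c² = 8520 + 938.3 = 9458.3 MeV.
(pc)² = E² − (m₀c²)² = (9458.3)² − (938.3)² = 8.858 × 10⁷ MeV², so pc = 9412 MeV.
λ = hc/(pc) = 1240 MeV·fm / 9412 MeV = 0.132 fm.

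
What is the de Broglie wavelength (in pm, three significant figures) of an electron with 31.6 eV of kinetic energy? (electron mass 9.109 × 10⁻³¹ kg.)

λ = 218 pm

KE = 31.6 eV = 5.062 × 10⁻¹⁸ J.
p = √(2mKE) = √(2 × 9.109 × 10⁻³¹ × 5.062 × 10⁻¹⁸) = 3.037 × 10⁻²⁴ kg·m/s.
λ = h/p = 6.626 × 10⁻³⁴ / 3.037 × 10⁻²⁴ = 2.18 × 10⁻¹⁰ m = 218 pm.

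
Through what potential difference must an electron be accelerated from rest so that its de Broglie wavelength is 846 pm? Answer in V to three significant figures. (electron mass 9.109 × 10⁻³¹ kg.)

V = 2.10 V

p = h/λ = 6.626 × 10⁻³⁴ / 8.460 × 10⁻¹⁰ = 7.832 × 10⁻²⁵ kg·m/s.
KE = p²/(2m) = 3.367 × 10⁻¹⁹ J.
V = KE/e = 3.367 × 10⁻¹⁹ / (1.602 × 10⁻¹⁹) = 2.10 V.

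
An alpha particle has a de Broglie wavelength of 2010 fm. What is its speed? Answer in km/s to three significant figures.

v = 49.6 km/s

p = h/λ = 6.626 × 10⁻³⁴ / 2.010 × 10⁻¹² = 3.297 × 10⁻²² kg·m/s.
v = p/m = 3.297 × 10⁻²² / 6.645 × 10⁻²⁷ = 4.96 × 10⁴ m/s = 49.6 km/s.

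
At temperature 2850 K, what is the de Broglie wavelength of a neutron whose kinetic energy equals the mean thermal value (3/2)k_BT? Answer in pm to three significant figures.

KE = (3/2)k_BT = 1.5 × 1.381 × 10⁻²³ × 2850 = 5.904 × 10⁻²⁰ J.
p = √(2mKE) = √(2 × 1.675 × 10⁻²⁷ × 5.904 × 10⁻²⁰) = 1.406 × 10⁻²³ kg·m/s.
λ = h/p = 4.71 × 10⁻¹¹ m = 47.1 pm.

λ = 47.1 pm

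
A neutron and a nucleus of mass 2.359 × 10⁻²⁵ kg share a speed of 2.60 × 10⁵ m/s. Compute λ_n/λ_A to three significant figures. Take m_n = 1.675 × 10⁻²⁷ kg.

At fixed v, p = mv so λ = h/(mv) ∝ 1/m.
λ_n/λ_A = m_A/m_n = 2.359 × 10⁻²⁵/1.675 × 10⁻²⁷ = 141.

λ_n/λ_A = 141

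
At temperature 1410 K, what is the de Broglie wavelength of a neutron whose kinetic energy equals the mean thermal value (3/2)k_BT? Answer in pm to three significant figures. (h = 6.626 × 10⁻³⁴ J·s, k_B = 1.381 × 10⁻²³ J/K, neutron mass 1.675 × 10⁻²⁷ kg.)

λ = 67.0 pm

KE = (3/2)k_BT = 1.5 × 1.381 × 10⁻²³ × 1410 = 2.921 × 10⁻²⁰ J.
p = √(2mKE) = √(2 × 1.675 × 10⁻²⁷ × 2.921 × 10⁻²⁰) = 9.892 × 10⁻²⁴ kg·m/s.
λ = h/p = 6.70 × 10⁻¹¹ m = 67.0 pm.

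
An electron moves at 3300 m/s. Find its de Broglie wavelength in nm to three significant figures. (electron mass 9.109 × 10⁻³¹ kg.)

λ = 220 nm

p = mv = 9.109 × 10⁻³¹ × 3300 = 3.006 × 10⁻²⁷ kg·m/s.
λ = h/p = 6.626 × 10⁻³⁴ / 3.006 × 10⁻²⁷ = 2.20 × 10⁻⁷ m = 220 nm.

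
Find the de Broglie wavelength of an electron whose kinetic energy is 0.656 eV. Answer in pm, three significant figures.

λ = 1510 pm

KE = 0.656 eV = 1.051 × 10⁻¹⁹ J.
p = √(2mKE) = √(2 × 9.109 × 10⁻³¹ × 1.051 × 10⁻¹⁹) = 4.376 × 10⁻²⁵ kg·m/s.
λ = h/p = 6.626 × 10⁻³⁴ / 4.376 × 10⁻²⁵ = 1.51 × 10⁻⁹ m = 1510 pm.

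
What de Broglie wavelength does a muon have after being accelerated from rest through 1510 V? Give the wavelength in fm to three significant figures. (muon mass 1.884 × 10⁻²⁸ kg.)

KE = eV = 1.602 × 10⁻¹⁹ × 1510 = 2.419 × 10⁻¹⁶ J.
p = √(2mKE) = √(2 × 1.884 × 10⁻²⁸ × 2.419 × 10⁻¹⁶) = 3.019 × 10⁻²² kg·m/s.
λ = h/p = 6.626 × 10⁻³⁴ / 3.019 × 10⁻²² = 2.19 × 10⁻¹² m = 2190 fm.

λ = 2190 fm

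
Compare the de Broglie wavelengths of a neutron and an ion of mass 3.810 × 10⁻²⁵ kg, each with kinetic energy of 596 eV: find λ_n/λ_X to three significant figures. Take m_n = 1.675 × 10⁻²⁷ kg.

At fixed KE, p = √(2mKE) so λ = h/p ∝ 1/√m.
λ_n/λ_X = √(m_X/m_n) = √(3.810 × 10⁻²⁵/1.675 × 10⁻²⁷) = √(227.5) = 15.1.

λ_n/λ_X = 15.1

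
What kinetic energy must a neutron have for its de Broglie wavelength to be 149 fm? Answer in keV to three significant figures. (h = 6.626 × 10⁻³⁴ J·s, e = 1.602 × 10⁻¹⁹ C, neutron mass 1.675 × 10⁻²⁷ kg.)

KE = 36.8 keV

p = h/λ = 6.626 × 10⁻³⁴ / 1.490 × 10⁻¹³ = 4.447 × 10⁻²¹ kg·m/s.
KE = p²/(2m) = (4.447 × 10⁻²¹)² / (2 × 1.675 × 10⁻²⁷) = 5.903 × 10⁻¹⁵ J = 36.8 keV.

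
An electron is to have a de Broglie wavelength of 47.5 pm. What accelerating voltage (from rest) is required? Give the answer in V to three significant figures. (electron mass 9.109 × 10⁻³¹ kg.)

p = h/λ = 6.626 × 10⁻³⁴ / 4.750 × 10⁻¹¹ = 1.395 × 10⁻²³ kg·m/s.
KE = p²/(2m) = 1.068 × 10⁻¹⁶ J.
V = KE/e = 1.068 × 10⁻¹⁶ / (1.602 × 10⁻¹⁹) = 667 V.

V = 667 V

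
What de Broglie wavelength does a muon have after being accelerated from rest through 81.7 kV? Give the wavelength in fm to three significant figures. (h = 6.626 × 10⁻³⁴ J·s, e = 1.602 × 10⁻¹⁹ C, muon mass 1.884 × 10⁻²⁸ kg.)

λ = 298 fm

KE = eV = 1.602 × 10⁻¹⁹ × 8.170 × 10⁴ = 1.309 × 10⁻¹⁴ J.
p = √(2mKE) = √(2 × 1.884 × 10⁻²⁸ × 1.309 × 10⁻¹⁴) = 2.221 × 10⁻²¹ kg·m/s.
λ = h/p = 6.626 × 10⁻³⁴ / 2.221 × 10⁻²¹ = 2.98 × 10⁻¹³ m = 298 fm.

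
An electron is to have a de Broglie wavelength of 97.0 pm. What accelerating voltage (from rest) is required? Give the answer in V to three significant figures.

p = h/λ = 6.626 × 10⁻³⁴ / 9.700 × 10⁻¹¹ = 6.831 × 10⁻²⁴ kg·m/s.
KE = p²/(2m) = 2.561 × 10⁻¹⁷ J.
V = KE/e = 2.561 × 10⁻¹⁷ / (1.602 × 10⁻¹⁹) = 160 V.

V = 160 V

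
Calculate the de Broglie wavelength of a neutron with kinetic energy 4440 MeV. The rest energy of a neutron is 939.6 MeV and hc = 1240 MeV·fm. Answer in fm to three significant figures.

Total energy E = KE + m₀c² = 4440 + 939.6 = 5379.6 MeV.
(pc)² = E² − (m₀c²)² = (5379.6)² − (939.6)² = 2.806 × 10⁷ MeV², so pc = 5297 MeV.
λ = hc/(pc) = 1240 MeV·fm / 5297 MeV = 0.234 fm.

λ = 0.234 fm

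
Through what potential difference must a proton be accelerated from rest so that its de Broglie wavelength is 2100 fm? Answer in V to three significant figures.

V = 186 V

p = h/λ = 6.626 × 10⁻³⁴ / 2.100 × 10⁻¹² = 3.155 × 10⁻²² kg·m/s.
KE = p²/(2m) = 2.975 × 10⁻¹⁷ J.
V = KE/e = 2.975 × 10⁻¹⁷ / (1.602 × 10⁻¹⁹) = 186 V.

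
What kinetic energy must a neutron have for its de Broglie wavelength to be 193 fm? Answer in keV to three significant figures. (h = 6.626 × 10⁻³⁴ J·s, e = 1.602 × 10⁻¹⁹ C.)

KE = 22.0 keV

p = h/λ = 6.626 × 10⁻³⁴ / 1.930 × 10⁻¹³ = 3.433 × 10⁻²¹ kg·m/s.
KE = p²/(2m) = (3.433 × 10⁻²¹)² / (2 × 1.675 × 10⁻²⁷) = 3.518 × 10⁻¹⁵ J = 22.0 keV.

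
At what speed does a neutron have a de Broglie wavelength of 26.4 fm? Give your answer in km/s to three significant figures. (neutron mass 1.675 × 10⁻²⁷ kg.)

v = 1.50 × 10⁴ km/s

p = h/λ = 6.626 × 10⁻³⁴ / 2.640 × 10⁻¹⁴ = 2.510 × 10⁻²⁰ kg·m/s.
v = p/m = 2.510 × 10⁻²⁰ / 1.675 × 10⁻²⁷ = 1.50 × 10⁷ m/s = 1.50 × 10⁴ km/s.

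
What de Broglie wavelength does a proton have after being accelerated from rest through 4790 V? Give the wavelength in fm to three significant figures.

λ = 414 fm

KE = eV = 1.602 × 10⁻¹⁹ × 4790 = 7.674 × 10⁻¹⁶ J.
p = √(2mKE) = √(2 × 1.673 × 10⁻²⁷ × 7.674 × 10⁻¹⁶) = 1.602 × 10⁻²¹ kg·m/s.
λ = h/p = 6.626 × 10⁻³⁴ / 1.602 × 10⁻²¹ = 4.14 × 10⁻¹³ m = 414 fm.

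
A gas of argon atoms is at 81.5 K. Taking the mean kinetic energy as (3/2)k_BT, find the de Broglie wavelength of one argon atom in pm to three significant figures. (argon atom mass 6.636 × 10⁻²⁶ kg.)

λ = 44.3 pm

KE = (3/2)k_BT = 1.5 × 1.381 × 10⁻²³ × 81.5 = 1.688 × 10⁻²¹ J.
p = √(2mKE) = √(2 × 6.636 × 10⁻²⁶ × 1.688 × 10⁻²¹) = 1.497 × 10⁻²³ kg·m/s.
λ = h/p = 4.43 × 10⁻¹¹ m = 44.3 pm.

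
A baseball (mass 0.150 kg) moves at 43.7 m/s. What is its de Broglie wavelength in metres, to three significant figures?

λ = 1.01 × 10⁻³⁴ m

p = mv = 0.150 × 43.7 = 6.555 kg·m/s.
λ = h/p = 6.626 × 10⁻³⁴ / 6.555 = 1.01 × 10⁻³⁴ m.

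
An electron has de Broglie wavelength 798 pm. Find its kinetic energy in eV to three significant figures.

KE = 2.36 eV

p = h/λ = 6.626 × 10⁻³⁴ / 7.980 × 10⁻¹⁰ = 8.303 × 10⁻²⁵ kg·m/s.
KE = p²/(2m) = (8.303 × 10⁻²⁵)² / (2 × 9.109 × 10⁻³¹) = 3.784 × 10⁻¹⁹ J = 2.36 eV.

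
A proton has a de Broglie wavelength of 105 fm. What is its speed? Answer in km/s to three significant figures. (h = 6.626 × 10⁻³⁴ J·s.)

v = 3770 km/s

p = h/λ = 6.626 × 10⁻³⁴ / 1.050 × 10⁻¹³ = 6.310 × 10⁻²¹ kg·m/s.
v = p/m = 6.310 × 10⁻²¹ / 1.673 × 10⁻²⁷ = 3.77 × 10⁶ m/s = 3770 km/s.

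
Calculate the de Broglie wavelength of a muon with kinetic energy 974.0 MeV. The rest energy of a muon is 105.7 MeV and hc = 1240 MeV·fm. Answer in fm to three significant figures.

Total energy E = KE + m₀c² = 974.0 + 105.7 = 1079.7 MeV.
(pc)² = E² − (m₀c²)² = (1079.7)² − (105.7)² = 1.155 × 10⁶ MeV², so pc = 1075 MeV.
λ = hc/(pc) = 1240 MeV·fm / 1075 MeV = 1.15 fm.

λ = 1.15 fm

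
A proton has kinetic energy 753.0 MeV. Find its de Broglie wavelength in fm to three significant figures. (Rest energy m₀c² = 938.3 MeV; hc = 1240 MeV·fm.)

λ = 0.881 fm

Total energy E = KE + m₀c² = 753.0 + 938.3 = 1691.3 MeV.
(pc)² = E² − (m₀c²)² = (1691.3)² − (938.3)² = 1.980 × 10⁶ MeV², so pc = 1407 MeV.
λ = hc/(pc) = 1240 MeV·fm / 1407 MeV = 0.881 fm.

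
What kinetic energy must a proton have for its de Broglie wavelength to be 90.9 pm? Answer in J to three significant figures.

p = h/λ = 6.626 × 10⁻³⁴ / 9.090 × 10⁻¹¹ = 7.289 × 10⁻²⁴ kg·m/s.
KE = p²/(2m) = (7.289 × 10⁻²⁴)² / (2 × 1.673 × 10⁻²⁷) = 1.588 × 10⁻²⁰ J = 1.59 × 10⁻²⁰ J.

KE = 1.59 × 10⁻²⁰ J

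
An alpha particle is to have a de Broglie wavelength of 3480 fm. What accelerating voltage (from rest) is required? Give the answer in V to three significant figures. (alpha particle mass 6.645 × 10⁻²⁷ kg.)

p = h/λ = 6.626 × 10⁻³⁴ / 3.480 × 10⁻¹² = 1.904 × 10⁻²² kg·m/s.
KE = p²/(2m) = 2.728 × 10⁻¹⁸ J.
V = KE/2e = 2.728 × 10⁻¹⁸ / (2 × 1.602 × 10⁻¹⁹) = 8.51 V.

V = 8.51 V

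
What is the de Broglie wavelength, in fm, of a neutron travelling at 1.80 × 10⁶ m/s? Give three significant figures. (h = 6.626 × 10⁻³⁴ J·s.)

p = mv = 1.675 × 10⁻²⁷ × 1.80 × 10⁶ = 3.015 × 10⁻²¹ kg·m/s.
λ = h/p = 6.626 × 10⁻³⁴ / 3.015 × 10⁻²¹ = 2.20 × 10⁻¹³ m = 220 fm.

λ = 220 fm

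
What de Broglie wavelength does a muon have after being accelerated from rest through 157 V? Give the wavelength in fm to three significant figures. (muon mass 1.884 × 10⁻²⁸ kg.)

KE = eV = 1.602 × 10⁻¹⁹ × 157.0 = 2.515 × 10⁻¹⁷ J.
p = √(2mKE) = √(2 × 1.884 × 10⁻²⁸ × 2.515 × 10⁻¹⁷) = 9.735 × 10⁻²³ kg·m/s.
λ = h/p = 6.626 × 10⁻³⁴ / 9.735 × 10⁻²³ = 6.81 × 10⁻¹² m = 6810 fm.

λ = 6810 fm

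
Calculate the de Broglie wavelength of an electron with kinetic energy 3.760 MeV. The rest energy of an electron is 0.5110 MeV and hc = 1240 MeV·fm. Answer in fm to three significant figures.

Total energy E = KE + m₀c² = 3.760 + 0.5110 = 4.2710 MeV.
(pc)² = E² − (m₀c²)² = (4.2710)² − (0.5110)² = 17.98 MeV², so pc = 4.240 MeV.
λ = hc/(pc) = 1240 MeV·fm / 4.240 MeV = 292 fm.

λ = 292 fm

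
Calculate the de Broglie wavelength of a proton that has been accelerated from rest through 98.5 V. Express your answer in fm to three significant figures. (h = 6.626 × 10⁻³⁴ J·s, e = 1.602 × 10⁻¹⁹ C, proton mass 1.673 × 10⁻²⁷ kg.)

λ = 2880 fm

KE = eV = 1.602 × 10⁻¹⁹ × 98.50 = 1.578 × 10⁻¹⁷ J.
p = √(2mKE) = √(2 × 1.673 × 10⁻²⁷ × 1.578 × 10⁻¹⁷) = 2.298 × 10⁻²² kg·m/s.
λ = h/p = 6.626 × 10⁻³⁴ / 2.298 × 10⁻²² = 2.88 × 10⁻¹² m = 2880 fm.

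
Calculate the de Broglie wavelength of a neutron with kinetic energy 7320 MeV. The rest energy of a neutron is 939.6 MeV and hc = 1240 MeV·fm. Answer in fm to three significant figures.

Total energy E = KE + m₀c² = 7320 + 939.6 = 8259.6 MeV.
(pc)² = E² − (m₀c²)² = (8259.6)² − (939.6)² = 6.734 × 10⁷ MeV², so pc = 8206 MeV.
λ = hc/(pc) = 1240 MeV·fm / 8206 MeV = 0.151 fm.

λ = 0.151 fm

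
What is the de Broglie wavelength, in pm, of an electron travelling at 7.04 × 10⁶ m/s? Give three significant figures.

p = mv = 9.109 × 10⁻³¹ × 7.04 × 10⁶ = 6.413 × 10⁻²⁴ kg·m/s.
λ = h/p = 6.626 × 10⁻³⁴ / 6.413 × 10⁻²⁴ = 1.03 × 10⁻¹⁰ m = 103 pm.

λ = 103 pm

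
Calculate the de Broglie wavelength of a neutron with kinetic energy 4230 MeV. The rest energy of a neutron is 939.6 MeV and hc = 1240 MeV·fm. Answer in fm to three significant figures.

λ = 0.244 fm

Total energy E = KE + m₀c² = 4230 + 939.6 = 5169.6 MeV.
(pc)² = E² − (m₀c²)² = (5169.6)² − (939.6)² = 2.584 × 10⁷ MeV², so pc = 5083 MeV.
λ = hc/(pc) = 1240 MeV·fm / 5083 MeV = 0.244 fm.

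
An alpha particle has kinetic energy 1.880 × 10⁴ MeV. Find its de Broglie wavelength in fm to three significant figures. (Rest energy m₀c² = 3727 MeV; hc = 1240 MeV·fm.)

λ = 0.0558 fm

Total energy E = KE + m₀c² = 1.880 × 10⁴ + 3727 = 22527 MeV.
(pc)² = E² − (m₀c²)² = (22527)² − (3727)² = 4.936 × 10⁸ MeV², so pc = 2.222 × 10⁴ MeV.
λ = hc/(pc) = 1240 MeV·fm / 2.222 × 10⁴ MeV = 0.0558 fm.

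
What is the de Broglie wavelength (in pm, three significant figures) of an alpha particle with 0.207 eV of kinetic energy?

KE = 0.207 eV = 3.316 × 10⁻²⁰ J.
p = √(2mKE) = √(2 × 6.645 × 10⁻²⁷ × 3.316 × 10⁻²⁰) = 2.099 × 10⁻²³ kg·m/s.
λ = h/p = 6.626 × 10⁻³⁴ / 2.099 × 10⁻²³ = 3.16 × 10⁻¹¹ m = 31.6 pm.

λ = 31.6 pm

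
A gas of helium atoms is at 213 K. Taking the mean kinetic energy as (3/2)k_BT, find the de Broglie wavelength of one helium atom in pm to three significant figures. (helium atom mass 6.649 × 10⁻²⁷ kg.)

KE = (3/2)k_BT = 1.5 × 1.381 × 10⁻²³ × 213 = 4.412 × 10⁻²¹ J.
p = √(2mKE) = √(2 × 6.649 × 10⁻²⁷ × 4.412 × 10⁻²¹) = 7.660 × 10⁻²⁴ kg·m/s.
λ = h/p = 8.65 × 10⁻¹¹ m = 86.5 pm.

λ = 86.5 pm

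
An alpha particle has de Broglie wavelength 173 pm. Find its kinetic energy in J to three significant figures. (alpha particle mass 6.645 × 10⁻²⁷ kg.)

KE = 1.10 × 10⁻²¹ J

p = h/λ = 6.626 × 10⁻³⁴ / 1.730 × 10⁻¹⁰ = 3.830 × 10⁻²⁴ kg·m/s.
KE = p²/(2m) = (3.830 × 10⁻²⁴)² / (2 × 6.645 × 10⁻²⁷) = 1.104 × 10⁻²¹ J = 1.10 × 10⁻²¹ J.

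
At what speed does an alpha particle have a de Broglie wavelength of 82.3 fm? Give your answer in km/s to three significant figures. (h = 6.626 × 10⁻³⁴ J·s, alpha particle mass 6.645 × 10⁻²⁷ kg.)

p = h/λ = 6.626 × 10⁻³⁴ / 8.230 × 10⁻¹⁴ = 8.051 × 10⁻²¹ kg·m/s.
v = p/m = 8.051 × 10⁻²¹ / 6.645 × 10⁻²⁷ = 1.21 × 10⁶ m/s = 1210 km/s.

v = 1210 km/s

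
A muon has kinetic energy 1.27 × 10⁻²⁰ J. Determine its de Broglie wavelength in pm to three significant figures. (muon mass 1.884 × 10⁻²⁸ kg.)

p = √(2mKE) = √(2 × 1.884 × 10⁻²⁸ × 1.270 × 10⁻²⁰) = 2.188 × 10⁻²⁴ kg·m/s.
λ = h/p = 6.626 × 10⁻³⁴ / 2.188 × 10⁻²⁴ = 3.03 × 10⁻¹⁰ m = 303 pm.

λ = 303 pm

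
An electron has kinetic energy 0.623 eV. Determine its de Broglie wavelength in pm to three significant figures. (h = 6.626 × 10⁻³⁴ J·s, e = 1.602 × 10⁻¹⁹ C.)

KE = 0.623 eV = 9.980 × 10⁻²⁰ J.
p = √(2mKE) = √(2 × 9.109 × 10⁻³¹ × 9.980 × 10⁻²⁰) = 4.264 × 10⁻²⁵ kg·m/s.
λ = h/p = 6.626 × 10⁻³⁴ / 4.264 × 10⁻²⁵ = 1.55 × 10⁻⁹ m = 1550 pm.

λ = 1550 pm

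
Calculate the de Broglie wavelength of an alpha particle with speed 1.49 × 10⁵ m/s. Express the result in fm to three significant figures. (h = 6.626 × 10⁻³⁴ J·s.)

λ = 669 fm

p = mv = 6.645 × 10⁻²⁷ × 1.49 × 10⁵ = 9.901 × 10⁻²² kg·m/s.
λ = h/p = 6.626 × 10⁻³⁴ / 9.901 × 10⁻²² = 6.69 × 10⁻¹³ m = 669 fm.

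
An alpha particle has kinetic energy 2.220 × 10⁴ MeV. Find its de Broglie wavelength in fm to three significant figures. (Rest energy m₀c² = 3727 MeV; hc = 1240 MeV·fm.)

Total energy E = KE + m₀c² = 2.220 × 10⁴ + 3727 = 25927 MeV.
(pc)² = E² − (m₀c²)² = (25927)² − (3727)² = 6.583 × 10⁸ MeV², so pc = 2.566 × 10⁴ MeV.
λ = hc/(pc) = 1240 MeV·fm / 2.566 × 10⁴ MeV = 0.0483 fm.

λ = 0.0483 fm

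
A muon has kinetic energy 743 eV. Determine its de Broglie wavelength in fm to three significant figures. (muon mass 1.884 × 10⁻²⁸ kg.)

KE = 743 eV = 1.190 × 10⁻¹⁶ J.
p = √(2mKE) = √(2 × 1.884 × 10⁻²⁸ × 1.190 × 10⁻¹⁶) = 2.118 × 10⁻²² kg·m/s.
λ = h/p = 6.626 × 10⁻³⁴ / 2.118 × 10⁻²² = 3.13 × 10⁻¹² m = 3130 fm.

λ = 3130 fm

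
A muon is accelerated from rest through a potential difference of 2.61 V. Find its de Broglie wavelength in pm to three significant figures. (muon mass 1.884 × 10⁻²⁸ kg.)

KE = eV = 1.602 × 10⁻¹⁹ × 2.610 = 4.181 × 10⁻¹⁹ J.
p = √(2mKE) = √(2 × 1.884 × 10⁻²⁸ × 4.181 × 10⁻¹⁹) = 1.255 × 10⁻²³ kg·m/s.
λ = h/p = 6.626 × 10⁻³⁴ / 1.255 × 10⁻²³ = 5.28 × 10⁻¹¹ m = 52.8 pm.

λ = 52.8 pm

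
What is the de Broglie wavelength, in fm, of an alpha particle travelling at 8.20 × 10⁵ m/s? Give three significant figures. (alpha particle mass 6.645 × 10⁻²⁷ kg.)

p = mv = 6.645 × 10⁻²⁷ × 8.20 × 10⁵ = 5.449 × 10⁻²¹ kg·m/s.
λ = h/p = 6.626 × 10⁻³⁴ / 5.449 × 10⁻²¹ = 1.22 × 10⁻¹³ m = 122 fm.

λ = 122 fm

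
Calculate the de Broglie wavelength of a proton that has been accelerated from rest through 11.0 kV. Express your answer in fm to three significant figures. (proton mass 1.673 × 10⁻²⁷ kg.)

KE = eV = 1.602 × 10⁻¹⁹ × 1.100 × 10⁴ = 1.762 × 10⁻¹⁵ J.
p = √(2mKE) = √(2 × 1.673 × 10⁻²⁷ × 1.762 × 10⁻¹⁵) = 2.428 × 10⁻²¹ kg·m/s.
λ = h/p = 6.626 × 10⁻³⁴ / 2.428 × 10⁻²¹ = 2.73 × 10⁻¹³ m = 273 fm.

λ = 273 fm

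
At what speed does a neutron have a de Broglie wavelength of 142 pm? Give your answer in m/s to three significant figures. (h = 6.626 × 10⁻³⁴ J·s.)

p = h/λ = 6.626 × 10⁻³⁴ / 1.420 × 10⁻¹⁰ = 4.666 × 10⁻²⁴ kg·m/s.
v = p/m = 4.666 × 10⁻²⁴ / 1.675 × 10⁻²⁷ = 2.79 × 10³ m/s = 2790 m/s.

v = 2790 m/s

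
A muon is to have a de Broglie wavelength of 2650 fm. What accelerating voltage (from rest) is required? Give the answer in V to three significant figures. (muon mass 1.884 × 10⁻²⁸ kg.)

V = 1040 V

p = h/λ = 6.626 × 10⁻³⁴ / 2.650 × 10⁻¹² = 2.500 × 10⁻²² kg·m/s.
KE = p²/(2m) = 1.659 × 10⁻¹⁶ J.
V = KE/e = 1.659 × 10⁻¹⁶ / (1.602 × 10⁻¹⁹) = 1040 V.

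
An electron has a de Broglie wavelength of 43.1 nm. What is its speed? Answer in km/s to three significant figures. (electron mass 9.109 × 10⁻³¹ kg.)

p = h/λ = 6.626 × 10⁻³⁴ / 4.310 × 10⁻⁸ = 1.537 × 10⁻²⁶ kg·m/s.
v = p/m = 1.537 × 10⁻²⁶ / 9.109 × 10⁻³¹ = 1.69 × 10⁴ m/s = 16.9 km/s.

v = 16.9 km/s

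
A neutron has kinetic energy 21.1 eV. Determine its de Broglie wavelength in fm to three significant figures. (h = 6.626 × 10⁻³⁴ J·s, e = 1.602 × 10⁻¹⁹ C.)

λ = 6230 fm

KE = 21.1 eV = 3.380 × 10⁻¹⁸ J.
p = √(2mKE) = √(2 × 1.675 × 10⁻²⁷ × 3.380 × 10⁻¹⁸) = 1.064 × 10⁻²² kg·m/s.
λ = h/p = 6.626 × 10⁻³⁴ / 1.064 × 10⁻²² = 6.23 × 10⁻¹² m = 6230 fm.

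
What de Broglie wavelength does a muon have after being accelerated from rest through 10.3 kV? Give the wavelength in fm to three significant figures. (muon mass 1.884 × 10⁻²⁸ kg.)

KE = eV = 1.602 × 10⁻¹⁹ × 1.030 × 10⁴ = 1.650 × 10⁻¹⁵ J.
p = √(2mKE) = √(2 × 1.884 × 10⁻²⁸ × 1.650 × 10⁻¹⁵) = 7.885 × 10⁻²² kg·m/s.
λ = h/p = 6.626 × 10⁻³⁴ / 7.885 × 10⁻²² = 8.40 × 10⁻¹³ m = 840 fm.

λ = 840 fm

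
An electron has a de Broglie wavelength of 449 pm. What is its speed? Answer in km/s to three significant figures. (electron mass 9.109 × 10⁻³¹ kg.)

p = h/λ = 6.626 × 10⁻³⁴ / 4.490 × 10⁻¹⁰ = 1.476 × 10⁻²⁴ kg·m/s.
v = p/m = 1.476 × 10⁻²⁴ / 9.109 × 10⁻³¹ = 1.62 × 10⁶ m/s = 1620 km/s.

v = 1620 km/s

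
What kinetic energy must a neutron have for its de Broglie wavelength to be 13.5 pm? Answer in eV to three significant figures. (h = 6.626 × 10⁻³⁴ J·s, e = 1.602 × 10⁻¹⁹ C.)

KE = 4.49 eV

p = h/λ = 6.626 × 10⁻³⁴ / 1.350 × 10⁻¹¹ = 4.908 × 10⁻²³ kg·m/s.
KE = p²/(2m) = (4.908 × 10⁻²³)² / (2 × 1.675 × 10⁻²⁷) = 7.191 × 10⁻¹⁹ J = 4.49 eV.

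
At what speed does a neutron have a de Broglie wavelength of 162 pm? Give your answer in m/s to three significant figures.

v = 2440 m/s

p = h/λ = 6.626 × 10⁻³⁴ / 1.620 × 10⁻¹⁰ = 4.090 × 10⁻²⁴ kg·m/s.
v = p/m = 4.090 × 10⁻²⁴ / 1.675 × 10⁻²⁷ = 2.44 × 10³ m/s = 2440 m/s.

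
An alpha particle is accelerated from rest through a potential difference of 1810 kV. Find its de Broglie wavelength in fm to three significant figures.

λ = 7.55 fm

KE = 2eV = 2 × 1.602 × 10⁻¹⁹ × 1.810 × 10⁶ = 5.799 × 10⁻¹³ J.
p = √(2mKE) = √(2 × 6.645 × 10⁻²⁷ × 5.799 × 10⁻¹³) = 8.779 × 10⁻²⁰ kg·m/s.
λ = h/p = 6.626 × 10⁻³⁴ / 8.779 × 10⁻²⁰ = 7.55 × 10⁻¹⁵ m = 7.55 fm.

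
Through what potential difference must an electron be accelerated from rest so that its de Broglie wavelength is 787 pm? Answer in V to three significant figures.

p = h/λ = 6.626 × 10⁻³⁴ / 7.870 × 10⁻¹⁰ = 8.419 × 10⁻²⁵ kg·m/s.
KE = p²/(2m) = 3.891 × 10⁻¹⁹ J.
V = KE/e = 3.891 × 10⁻¹⁹ / (1.602 × 10⁻¹⁹) = 2.43 V.

V = 2.43 V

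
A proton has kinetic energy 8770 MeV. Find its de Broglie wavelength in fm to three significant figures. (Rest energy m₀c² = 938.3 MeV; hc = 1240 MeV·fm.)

Total energy E = KE + m₀c² = 8770 + 938.3 = 9708.3 MeV.
(pc)² = E² − (m₀c²)² = (9708.3)² − (938.3)² = 9.337 × 10⁷ MeV², so pc = 9663 MeV.
λ = hc/(pc) = 1240 MeV·fm / 9663 MeV = 0.128 fm.

λ = 0.128 fm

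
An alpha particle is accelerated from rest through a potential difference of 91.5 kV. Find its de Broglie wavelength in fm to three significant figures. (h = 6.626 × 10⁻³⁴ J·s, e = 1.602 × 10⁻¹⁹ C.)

λ = 33.6 fm

KE = 2eV = 2 × 1.602 × 10⁻¹⁹ × 9.150 × 10⁴ = 2.932 × 10⁻¹⁴ J.
p = √(2mKE) = √(2 × 6.645 × 10⁻²⁷ × 2.932 × 10⁻¹⁴) = 1.974 × 10⁻²⁰ kg·m/s.
λ = h/p = 6.626 × 10⁻³⁴ / 1.974 × 10⁻²⁰ = 3.36 × 10⁻¹⁴ m = 33.6 fm.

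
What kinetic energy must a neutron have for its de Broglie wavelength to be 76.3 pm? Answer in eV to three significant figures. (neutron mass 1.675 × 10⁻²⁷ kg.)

KE = 0.141 eV

p = h/λ = 6.626 × 10⁻³⁴ / 7.630 × 10⁻¹¹ = 8.684 × 10⁻²⁴ kg·m/s.
KE = p²/(2m) = (8.684 × 10⁻²⁴)² / (2 × 1.675 × 10⁻²⁷) = 2.251 × 10⁻²⁰ J = 0.141 eV.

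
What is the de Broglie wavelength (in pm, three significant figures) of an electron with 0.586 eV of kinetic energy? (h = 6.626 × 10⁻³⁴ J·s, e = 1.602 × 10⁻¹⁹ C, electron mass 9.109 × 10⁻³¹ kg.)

KE = 0.586 eV = 9.388 × 10⁻²⁰ J.
p = √(2mKE) = √(2 × 9.109 × 10⁻³¹ × 9.388 × 10⁻²⁰) = 4.136 × 10⁻²⁵ kg·m/s.
λ = h/p = 6.626 × 10⁻³⁴ / 4.136 × 10⁻²⁵ = 1.60 × 10⁻⁹ m = 1600 pm.

λ = 1600 pm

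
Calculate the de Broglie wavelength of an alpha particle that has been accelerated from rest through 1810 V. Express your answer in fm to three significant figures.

λ = 239 fm

KE = 2eV = 2 × 1.602 × 10⁻¹⁹ × 1810 = 5.799 × 10⁻¹⁶ J.
p = √(2mKE) = √(2 × 6.645 × 10⁻²⁷ × 5.799 × 10⁻¹⁶) = 2.776 × 10⁻²¹ kg·m/s.
λ = h/p = 6.626 × 10⁻³⁴ / 2.776 × 10⁻²¹ = 2.39 × 10⁻¹³ m = 239 fm.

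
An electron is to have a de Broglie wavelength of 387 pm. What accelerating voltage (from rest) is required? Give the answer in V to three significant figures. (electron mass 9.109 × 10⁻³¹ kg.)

p = h/λ = 6.626 × 10⁻³⁴ / 3.870 × 10⁻¹⁰ = 1.712 × 10⁻²⁴ kg·m/s.
KE = p²/(2m) = 1.609 × 10⁻¹⁸ J.
V = KE/e = 1.609 × 10⁻¹⁸ / (1.602 × 10⁻¹⁹) = 10.0 V.

V = 10.0 V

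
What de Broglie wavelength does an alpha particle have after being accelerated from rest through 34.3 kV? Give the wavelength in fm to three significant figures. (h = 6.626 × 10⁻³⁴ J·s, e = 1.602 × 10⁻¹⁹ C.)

λ = 54.8 fm

KE = 2eV = 2 × 1.602 × 10⁻¹⁹ × 3.430 × 10⁴ = 1.099 × 10⁻¹⁴ J.
p = √(2mKE) = √(2 × 6.645 × 10⁻²⁷ × 1.099 × 10⁻¹⁴) = 1.209 × 10⁻²⁰ kg·m/s.
λ = h/p = 6.626 × 10⁻³⁴ / 1.209 × 10⁻²⁰ = 5.48 × 10⁻¹⁴ m = 54.8 fm.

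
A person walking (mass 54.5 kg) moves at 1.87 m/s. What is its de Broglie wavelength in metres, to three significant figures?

p = mv = 54.5 × 1.87 = 1.019 × 10² kg·m/s.
λ = h/p = 6.626 × 10⁻³⁴ / 1.019 × 10² = 6.50 × 10⁻³⁶ m.

λ = 6.50 × 10⁻³⁶ m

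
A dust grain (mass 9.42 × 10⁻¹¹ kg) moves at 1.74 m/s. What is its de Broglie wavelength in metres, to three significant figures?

λ = 4.04 × 10⁻²⁴ m

p = mv = 9.42 × 10⁻¹¹ × 1.74 = 1.639 × 10⁻¹⁰ kg·m/s.
λ = h/p = 6.626 × 10⁻³⁴ / 1.639 × 10⁻¹⁰ = 4.04 × 10⁻²⁴ m.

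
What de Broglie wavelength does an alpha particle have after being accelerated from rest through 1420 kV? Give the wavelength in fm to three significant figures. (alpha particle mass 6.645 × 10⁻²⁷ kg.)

λ = 8.52 fm

KE = 2eV = 2 × 1.602 × 10⁻¹⁹ × 1.420 × 10⁶ = 4.550 × 10⁻¹³ J.
p = √(2mKE) = √(2 × 6.645 × 10⁻²⁷ × 4.550 × 10⁻¹³) = 7.776 × 10⁻²⁰ kg·m/s.
λ = h/p = 6.626 × 10⁻³⁴ / 7.776 × 10⁻²⁰ = 8.52 × 10⁻¹⁵ m = 8.52 fm.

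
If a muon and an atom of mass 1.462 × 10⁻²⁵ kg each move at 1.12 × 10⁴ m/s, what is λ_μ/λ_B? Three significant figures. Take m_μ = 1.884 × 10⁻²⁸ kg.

λ_μ/λ_B = 776

At fixed v, p = mv so λ = h/(mv) ∝ 1/m.
λ_μ/λ_B = m_B/m_μ = 1.462 × 10⁻²⁵/1.884 × 10⁻²⁸ = 776.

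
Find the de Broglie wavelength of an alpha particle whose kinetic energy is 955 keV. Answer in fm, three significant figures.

KE = 955 keV = 1.530 × 10⁻¹³ J.
p = √(2mKE) = √(2 × 6.645 × 10⁻²⁷ × 1.530 × 10⁻¹³) = 4.509 × 10⁻²⁰ kg·m/s.
λ = h/p = 6.626 × 10⁻³⁴ / 4.509 × 10⁻²⁰ = 1.47 × 10⁻¹⁴ m = 14.7 fm.

λ = 14.7 fm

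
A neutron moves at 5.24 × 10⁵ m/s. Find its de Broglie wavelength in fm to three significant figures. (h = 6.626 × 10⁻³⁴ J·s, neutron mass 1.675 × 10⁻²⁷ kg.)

λ = 755 fm

p = mv = 1.675 × 10⁻²⁷ × 5.24 × 10⁵ = 8.777 × 10⁻²² kg·m/s.
λ = h/p = 6.626 × 10⁻³⁴ / 8.777 × 10⁻²² = 7.55 × 10⁻¹³ m = 755 fm.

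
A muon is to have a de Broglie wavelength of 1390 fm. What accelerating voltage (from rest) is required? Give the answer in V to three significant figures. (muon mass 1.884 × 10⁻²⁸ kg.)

V = 3760 V

p = h/λ = 6.626 × 10⁻³⁴ / 1.390 × 10⁻¹² = 4.767 × 10⁻²² kg·m/s.
KE = p²/(2m) = 6.031 × 10⁻¹⁶ J.
V = KE/e = 6.031 × 10⁻¹⁶ / (1.602 × 10⁻¹⁹) = 3760 V.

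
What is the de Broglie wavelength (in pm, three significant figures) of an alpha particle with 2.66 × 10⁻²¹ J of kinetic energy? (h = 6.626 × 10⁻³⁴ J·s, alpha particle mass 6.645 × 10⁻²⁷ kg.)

p = √(2mKE) = √(2 × 6.645 × 10⁻²⁷ × 2.660 × 10⁻²¹) = 5.946 × 10⁻²⁴ kg·m/s.
λ = h/p = 6.626 × 10⁻³⁴ / 5.946 × 10⁻²⁴ = 1.11 × 10⁻¹⁰ m = 111 pm.

λ = 111 pm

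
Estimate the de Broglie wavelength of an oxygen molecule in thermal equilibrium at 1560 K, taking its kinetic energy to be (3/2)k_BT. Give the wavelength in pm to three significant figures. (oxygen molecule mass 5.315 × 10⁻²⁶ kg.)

KE = (3/2)k_BT = 1.5 × 1.381 × 10⁻²³ × 1560 = 3.232 × 10⁻²⁰ J.
p = √(2mKE) = √(2 × 5.315 × 10⁻²⁶ × 3.232 × 10⁻²⁰) = 5.861 × 10⁻²³ kg·m/s.
λ = h/p = 1.13 × 10⁻¹¹ m = 11.3 pm.

λ = 11.3 pm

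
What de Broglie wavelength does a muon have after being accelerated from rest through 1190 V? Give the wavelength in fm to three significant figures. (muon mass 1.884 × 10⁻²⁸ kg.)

λ = 2470 fm

KE = eV = 1.602 × 10⁻¹⁹ × 1190 = 1.906 × 10⁻¹⁶ J.
p = √(2mKE) = √(2 × 1.884 × 10⁻²⁸ × 1.906 × 10⁻¹⁶) = 2.680 × 10⁻²² kg·m/s.
λ = h/p = 6.626 × 10⁻³⁴ / 2.680 × 10⁻²² = 2.47 × 10⁻¹² m = 2470 fm.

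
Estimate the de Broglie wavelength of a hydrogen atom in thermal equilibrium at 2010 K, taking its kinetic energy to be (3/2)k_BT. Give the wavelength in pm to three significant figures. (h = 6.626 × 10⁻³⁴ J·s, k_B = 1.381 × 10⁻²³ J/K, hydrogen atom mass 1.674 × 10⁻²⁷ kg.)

λ = 56.1 pm

KE = (3/2)k_BT = 1.5 × 1.381 × 10⁻²³ × 2010 = 4.164 × 10⁻²⁰ J.
p = √(2mKE) = √(2 × 1.674 × 10⁻²⁷ × 4.164 × 10⁻²⁰) = 1.181 × 10⁻²³ kg·m/s.
λ = h/p = 5.61 × 10⁻¹¹ m = 56.1 pm.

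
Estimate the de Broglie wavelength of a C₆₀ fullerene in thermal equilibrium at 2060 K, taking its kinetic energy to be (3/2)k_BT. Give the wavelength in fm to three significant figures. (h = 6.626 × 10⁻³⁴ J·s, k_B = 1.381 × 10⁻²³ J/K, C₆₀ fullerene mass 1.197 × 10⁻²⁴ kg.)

λ = 2070 fm

KE = (3/2)k_BT = 1.5 × 1.381 × 10⁻²³ × 2060 = 4.267 × 10⁻²⁰ J.
p = √(2mKE) = √(2 × 1.197 × 10⁻²⁴ × 4.267 × 10⁻²⁰) = 3.196 × 10⁻²² kg·m/s.
λ = h/p = 2.07 × 10⁻¹² m = 2070 fm.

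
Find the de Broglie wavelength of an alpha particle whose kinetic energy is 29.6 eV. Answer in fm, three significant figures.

λ = 2640 fm

KE = 29.6 eV = 4.742 × 10⁻¹⁸ J.
p = √(2mKE) = √(2 × 6.645 × 10⁻²⁷ × 4.742 × 10⁻¹⁸) = 2.510 × 10⁻²² kg·m/s.
λ = h/p = 6.626 × 10⁻³⁴ / 2.510 × 10⁻²² = 2.64 × 10⁻¹² m = 2640 fm.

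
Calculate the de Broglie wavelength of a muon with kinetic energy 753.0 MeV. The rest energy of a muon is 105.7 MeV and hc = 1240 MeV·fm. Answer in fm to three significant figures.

λ = 1.46 fm

Total energy E = KE + m₀c² = 753.0 + 105.7 = 858.7 MeV.
(pc)² = E² − (m₀c²)² = (858.7)² − (105.7)² = 7.262 × 10⁵ MeV², so pc = 852.2 MeV.
λ = hc/(pc) = 1240 MeV·fm / 852.2 MeV = 1.46 fm.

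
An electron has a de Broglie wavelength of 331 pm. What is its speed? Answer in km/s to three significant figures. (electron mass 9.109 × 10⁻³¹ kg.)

v = 2200 km/s

p = h/λ = 6.626 × 10⁻³⁴ / 3.310 × 10⁻¹⁰ = 2.002 × 10⁻²⁴ kg·m/s.
v = p/m = 2.002 × 10⁻²⁴ / 9.109 × 10⁻³¹ = 2.20 × 10⁶ m/s = 2200 km/s.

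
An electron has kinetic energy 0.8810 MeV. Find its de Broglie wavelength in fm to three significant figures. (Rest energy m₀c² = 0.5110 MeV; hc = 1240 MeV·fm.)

Total energy E = KE + m₀c² = 0.8810 + 0.5110 = 1.3920 MeV.
(pc)² = E² − (m₀c²)² = (1.3920)² − (0.5110)² = 1.677 MeV², so pc = 1.295 MeV.
λ = hc/(pc) = 1240 MeV·fm / 1.295 MeV = 958 fm.

λ = 958 fm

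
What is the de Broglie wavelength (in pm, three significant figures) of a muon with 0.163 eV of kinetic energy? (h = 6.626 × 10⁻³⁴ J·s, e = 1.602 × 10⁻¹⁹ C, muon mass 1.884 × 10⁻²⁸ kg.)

λ = 211 pm

KE = 0.163 eV = 2.611 × 10⁻²⁰ J.
p = √(2mKE) = √(2 × 1.884 × 10⁻²⁸ × 2.611 × 10⁻²⁰) = 3.137 × 10⁻²⁴ kg·m/s.
λ = h/p = 6.626 × 10⁻³⁴ / 3.137 × 10⁻²⁴ = 2.11 × 10⁻¹⁰ m = 211 pm.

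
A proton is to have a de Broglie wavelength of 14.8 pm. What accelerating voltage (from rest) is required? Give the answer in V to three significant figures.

p = h/λ = 6.626 × 10⁻³⁴ / 1.480 × 10⁻¹¹ = 4.477 × 10⁻²³ kg·m/s.
KE = p²/(2m) = 5.990 × 10⁻¹⁹ J.
V = KE/e = 5.990 × 10⁻¹⁹ / (1.602 × 10⁻¹⁹) = 3.74 V.

V = 3.74 V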